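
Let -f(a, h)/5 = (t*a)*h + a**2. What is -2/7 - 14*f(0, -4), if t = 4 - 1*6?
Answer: -2/7 ≈ -0.28571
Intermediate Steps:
t = -2 (t = 4 - 6 = -2)
f(a, h) = -5*a**2 + 10*a*h (f(a, h) = -5*((-2*a)*h + a**2) = -5*(-2*a*h + a**2) = -5*(a**2 - 2*a*h) = -5*a**2 + 10*a*h)
-2/7 - 14*f(0, -4) = -2/7 - 70*0*(-1*0 + 2*(-4)) = -2*1/7 - 70*0*(0 - 8) = -2/7 - 70*0*(-8) = -2/7 - 14*0 = -2/7 + 0 = -2/7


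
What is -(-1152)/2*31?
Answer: 17856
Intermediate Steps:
-(-1152)/2*31 = -192*(-3)*31 = 576*31 = 17856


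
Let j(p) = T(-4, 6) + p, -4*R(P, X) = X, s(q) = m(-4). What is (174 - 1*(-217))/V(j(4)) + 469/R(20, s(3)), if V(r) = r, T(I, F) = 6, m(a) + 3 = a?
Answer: 3071/10 ≈ 307.10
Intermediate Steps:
m(a) = -3 + a
s(q) = -7 (s(q) = -3 - 4 = -7)
R(P, X) = -X/4
j(p) = 6 + p
(174 - 1*(-217))/V(j(4)) + 469/R(20, s(3)) = (174 - 1*(-217))/(6 + 4) + 469/((-¼*(-7))) = (174 + 217)/10 + 469/(7/4) = 391*(⅒) + 469*(4/7) = 391/10 + 268 = 3071/10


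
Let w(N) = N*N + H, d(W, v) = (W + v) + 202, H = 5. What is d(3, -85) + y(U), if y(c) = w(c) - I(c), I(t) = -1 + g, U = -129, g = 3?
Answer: 16764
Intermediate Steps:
d(W, v) = 202 + W + v
w(N) = 5 + N² (w(N) = N*N + 5 = N² + 5 = 5 + N²)
I(t) = 2 (I(t) = -1 + 3 = 2)
y(c) = 3 + c² (y(c) = (5 + c²) - 1*2 = (5 + c²) - 2 = 3 + c²)
d(3, -85) + y(U) = (202 + 3 - 85) + (3 + (-129)²) = 120 + (3 + 16641) = 120 + 16644 = 16764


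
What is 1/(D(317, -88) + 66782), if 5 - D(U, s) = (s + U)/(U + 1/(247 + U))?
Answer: 178789/11940651787 ≈ 1.4973e-5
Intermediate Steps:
D(U, s) = 5 - (U + s)/(U + 1/(247 + U)) (D(U, s) = 5 - (s + U)/(U + 1/(247 + U)) = 5 - (U + s)/(U + 1/(247 + U)))
1/(D(317, -88) + 66782) = 1/((5 - 247*(-88) + 4*317² + 988*317 - 1*317*(-88))/(1 + 317² + 247*317) + 66782) = 1/((5 + 21736 + 4*100489 + 313196 + 27896)/(1 + 100489 + 78299) + 66782) = 1/((5 + 21736 + 401956 + 313196 + 27896)/178789 + 66782) = 1/((1/178789)*764789 + 66782) = 1/(764789/178789 + 66782) = 1/(11940651787/178789) = 178789/11940651787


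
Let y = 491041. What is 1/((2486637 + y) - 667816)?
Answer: 1/2309862 ≈ 4.3293e-7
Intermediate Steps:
1/((2486637 + y) - 667816) = 1/((2486637 + 491041) - 667816) = 1/(2977678 - 667816) = 1/2309862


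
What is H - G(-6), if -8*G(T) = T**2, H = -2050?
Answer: -4091/2 ≈ -2045.5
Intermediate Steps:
G(T) = -T**2/8
H - G(-6) = -2050 - (-1)*(-6)**2/8 = -2050 - (-1)*36/8 = -2050 - 1*(-9/2) = -2050 + 9/2 = -4091/2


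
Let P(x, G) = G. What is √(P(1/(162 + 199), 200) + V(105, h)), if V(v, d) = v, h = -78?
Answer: √305 ≈ 17.464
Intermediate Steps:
√(P(1/(162 + 199), 200) + V(105, h)) = √(200 + 105) = √305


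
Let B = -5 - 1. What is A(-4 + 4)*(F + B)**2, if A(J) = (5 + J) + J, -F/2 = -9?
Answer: 720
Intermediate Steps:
B = -6
F = 18 (F = -2*(-9) = 18)
A(J) = 5 + 2*J
A(-4 + 4)*(F + B)**2 = (5 + 2*(-4 + 4))*(18 - 6)**2 = (5 + 2*0)*12**2 = (5 + 0)*144 = 5*144 = 720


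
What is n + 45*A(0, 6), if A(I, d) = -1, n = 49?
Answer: 4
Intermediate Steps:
n + 45*A(0, 6) = 49 + 45*(-1) = 49 - 45 = 4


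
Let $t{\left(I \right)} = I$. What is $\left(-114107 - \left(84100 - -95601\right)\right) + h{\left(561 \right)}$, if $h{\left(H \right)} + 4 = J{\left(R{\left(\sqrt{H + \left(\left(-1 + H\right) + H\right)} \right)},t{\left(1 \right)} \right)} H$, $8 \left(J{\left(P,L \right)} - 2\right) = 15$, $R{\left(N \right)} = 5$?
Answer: $- \frac{2333105}{8} \approx -2.9164 \cdot 10^{5}$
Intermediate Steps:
$J{\left(P,L \right)} = \frac{31}{8}$ ($J{\left(P,L \right)} = 2 + \frac{1}{8} \cdot 15 = 2 + \frac{15}{8} = \frac{31}{8}$)
$h{\left(H \right)} = -4 + \frac{31 H}{8}$
$\left(-114107 - \left(84100 - -95601\right)\right) + h{\left(561 \right)} = \left(-114107 - \left(84100 - -95601\right)\right) + \left(-4 + \frac{31}{8} \cdot 561\right) = \left(-114107 - \left(84100 + 95601\right)\right) + \left(-4 + \frac{17391}{8}\right) = \left(-114107 - 179701\right) + \frac{17359}{8} = -293808 + \frac{17359}{8} = - \frac{2333105}{8}$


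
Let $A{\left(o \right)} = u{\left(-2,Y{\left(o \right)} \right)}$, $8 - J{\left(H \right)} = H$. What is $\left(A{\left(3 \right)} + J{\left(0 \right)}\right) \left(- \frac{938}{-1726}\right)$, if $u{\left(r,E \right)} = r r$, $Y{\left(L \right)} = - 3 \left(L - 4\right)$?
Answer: $\frac{5628}{863} \approx 6.5214$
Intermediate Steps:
$J{\left(H \right)} = 8 - H$
$Y{\left(L \right)} = 12 - 3 L$ ($Y{\left(L \right)} = - 3 \left(-4 + L\right) = 12 - 3 L$)
$u{\left(r,E \right)} = r^{2}$
$A{\left(o \right)} = 4$ ($A{\left(o \right)} = \left(-2\right)^{2} = 4$)
$\left(A{\left(3 \right)} + J{\left(0 \right)}\right) \left(- \frac{938}{-1726}\right) = \left(4 + \left(8 - 0\right)\right) \left(- \frac{938}{-1726}\right) = \left(4 + \left(8 + 0\right)\right) \left(\left(-938\right) \left(- \frac{1}{1726}\right)\right) = \left(4 + 8\right) \frac{469}{863} = 12 \cdot \frac{469}{863} = \frac{5628}{863}$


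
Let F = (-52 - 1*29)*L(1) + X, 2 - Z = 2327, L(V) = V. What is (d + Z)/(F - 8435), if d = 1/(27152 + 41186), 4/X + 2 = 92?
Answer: 7149863205/26188351684 ≈ 0.27302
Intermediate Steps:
X = 2/45 (X = 4/(-2 + 92) = 4/90 = 4*(1/90) = 2/45 ≈ 0.044444)
Z = -2325 (Z = 2 - 1*2327 = 2 - 2327 = -2325)
d = 1/68338 ≈ 1.4633e-5
F = -3643/45 (F = (-52 - 1*29)*1 + 2/45 = (-52 - 29)*1 + 2/45 = -81*1 + 2/45 = -81 + 2/45 = -3643/45 ≈ -80.956)
(d + Z)/(F - 8435) = (1/68338 - 2325)/(-3643/45 - 8435) = -158885849/(68338*(-383218/45)) = -158885849/68338*(-45/383218) = 7149863205/26188351684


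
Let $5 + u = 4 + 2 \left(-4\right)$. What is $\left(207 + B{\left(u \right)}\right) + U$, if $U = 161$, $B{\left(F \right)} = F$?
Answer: $359$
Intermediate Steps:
$u = -9$ ($u = -5 + \left(4 + 2 \left(-4\right)\right) = -5 + \left(4 - 8\right) = -5 - 4 = -9$)
$\left(207 + B{\left(u \right)}\right) + U = \left(207 - 9\right) + 161 = 198 + 161 = 359$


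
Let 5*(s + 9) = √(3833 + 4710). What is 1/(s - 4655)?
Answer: -116600/543813857 - 5*√8543/543813857 ≈ -0.00021526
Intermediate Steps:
s = -9 + √8543/5 (s = -9 + √(3833 + 4710)/5 = -9 + √8543/5 ≈ 9.4857)
1/(s - 4655) = 1/((-9 + √8543/5) - 4655) = 1/(-4664 + √8543/5)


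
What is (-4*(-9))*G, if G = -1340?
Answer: -48240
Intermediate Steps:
(-4*(-9))*G = -4*(-9)*(-1340) = 36*(-1340) = -48240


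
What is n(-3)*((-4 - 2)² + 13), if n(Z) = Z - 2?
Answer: -245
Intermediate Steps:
n(Z) = -2 + Z
n(-3)*((-4 - 2)² + 13) = (-2 - 3)*((-4 - 2)² + 13) = -5*((-6)² + 13) = -5*(36 + 13) = -5*49 = -245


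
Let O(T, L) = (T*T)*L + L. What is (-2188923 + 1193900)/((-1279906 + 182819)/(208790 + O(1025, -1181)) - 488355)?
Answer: 1234406146771868/605843696794093 ≈ 2.0375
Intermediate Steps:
O(T, L) = L + L*T² (O(T, L) = T²*L + L = L*T² + L = L + L*T²)
(-2188923 + 1193900)/((-1279906 + 182819)/(208790 + O(1025, -1181)) - 488355) = (-2188923 + 1193900)/((-1279906 + 182819)/(208790 - 1181*(1 + 1025²)) - 488355) = -995023/(-1097087/(208790 - 1181*(1 + 1050625)) - 488355) = -995023/(-1097087/(208790 - 1181*1050626) - 488355) = -995023/(-1097087/(208790 - 1240789306) - 488355) = -995023/(-1097087/(-1240580516) - 488355) = -995023/(-1097087*(-1/1240580516) - 488355) = -995023/(1097087/1240580516 - 488355) = -995023/(-605843696794093/1240580516) = -995023*(-1240580516/605843696794093) = 1234406146771868/605843696794093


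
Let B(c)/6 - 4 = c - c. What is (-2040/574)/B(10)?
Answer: -85/574 ≈ -0.14808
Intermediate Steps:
B(c) = 24 (B(c) = 24 + 6*(c - c) = 24 + 6*0 = 24 + 0 = 24)
(-2040/574)/B(10) = -2040/574/24 = -2040*1/574*(1/24) = -1020/287*1/24 = -85/574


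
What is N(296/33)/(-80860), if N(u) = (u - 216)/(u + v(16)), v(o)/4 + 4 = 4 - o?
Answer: -427/9177610 ≈ -4.6526e-5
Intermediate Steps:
v(o) = -4*o (v(o) = -16 + 4*(4 - o) = -16 + (16 - 4*o) = -4*o)
N(u) = (-216 + u)/(-64 + u) (N(u) = (u - 216)/(u - 4*16) = (-216 + u)/(u - 64) = (-216 + u)/(-64 + u))
N(296/33)/(-80860) = ((-216 + 296/33)/(-64 + 296/33))/(-80860) = ((-216 + 296*(1/33))/(-64 + 296*(1/33)))*(-1/80860) = ((-216 + 296/33)/(-64 + 296/33))*(-1/80860) = (-6832/33/(-1816/33))*(-1/80860) = -33/1816*(-6832/33)*(-1/80860) = (854/227)*(-1/80860) = -427/9177610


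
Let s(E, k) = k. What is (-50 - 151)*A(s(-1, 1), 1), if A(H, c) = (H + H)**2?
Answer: -804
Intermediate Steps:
A(H, c) = 4*H**2 (A(H, c) = (2*H)**2 = 4*H**2)
(-50 - 151)*A(s(-1, 1), 1) = (-50 - 151)*(4*1**2) = -804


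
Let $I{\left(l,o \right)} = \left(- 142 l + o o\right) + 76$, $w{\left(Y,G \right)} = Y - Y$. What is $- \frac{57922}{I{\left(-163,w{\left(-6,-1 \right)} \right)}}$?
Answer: $- \frac{28961}{11611} \approx -2.4943$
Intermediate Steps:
$w{\left(Y,G \right)} = 0$
$I{\left(l,o \right)} = 76 + o^{2} - 142 l$ ($I{\left(l,o \right)} = \left(- 142 l + o^{2}\right) + 76 = \left(o^{2} - 142 l\right) + 76 = 76 + o^{2} - 142 l$)
$- \frac{57922}{I{\left(-163,w{\left(-6,-1 \right)} \right)}} = - \frac{57922}{76 + 0^{2} - -23146} = - \frac{57922}{76 + 0 + 23146} = - \frac{57922}{23222} = \left(-57922\right) \frac{1}{23222} = - \frac{28961}{11611}$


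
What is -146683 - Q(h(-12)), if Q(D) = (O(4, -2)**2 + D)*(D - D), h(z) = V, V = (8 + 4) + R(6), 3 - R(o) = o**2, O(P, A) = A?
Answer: -146683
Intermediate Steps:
R(o) = 3 - o**2
V = -21 (V = (8 + 4) + (3 - 1*6**2) = 12 + (3 - 1*36) = 12 + (3 - 36) = 12 - 33 = -21)
h(z) = -21
Q(D) = 0 (Q(D) = ((-2)**2 + D)*(D - D) = (4 + D)*0 = 0)
-146683 - Q(h(-12)) = -146683 - 1*0 = -146683 + 0 = -146683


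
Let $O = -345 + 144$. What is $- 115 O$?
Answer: $23115$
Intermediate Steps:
$O = -201$
$- 115 O = \left(-115\right) \left(-201\right) = 23115$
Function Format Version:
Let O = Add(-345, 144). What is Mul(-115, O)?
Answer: 23115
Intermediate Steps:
O = -201
Mul(-115, O) = Mul(-115, -201) = 23115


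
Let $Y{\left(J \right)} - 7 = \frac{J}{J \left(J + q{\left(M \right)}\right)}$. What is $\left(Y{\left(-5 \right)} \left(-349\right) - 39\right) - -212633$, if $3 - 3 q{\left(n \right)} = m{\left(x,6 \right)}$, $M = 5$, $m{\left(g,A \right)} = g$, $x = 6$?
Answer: $\frac{1261255}{6} \approx 2.1021 \cdot 10^{5}$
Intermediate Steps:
$q{\left(n \right)} = -1$ ($q{\left(n \right)} = 1 - 2 = -1$)
$Y{\left(J \right)} = 7 + \frac{1}{-1 + J}$ ($Y{\left(J \right)} = 7 + \frac{J}{J \left(J - 1\right)} = 7 + \frac{J}{J \left(-1 + J\right)} = 7 + J \frac{1}{J \left(-1 + J\right)} = 7 + \frac{1}{-1 + J}$)
$\left(Y{\left(-5 \right)} \left(-349\right) - 39\right) - -212633 = \left(\frac{-6 + 7 \left(-5\right)}{-1 - 5} \left(-349\right) - 39\right) - -212633 = \left(\frac{-6 - 35}{-6} \left(-349\right) - 39\right) + 212633 = \left(\left(- \frac{1}{6}\right) \left(-41\right) \left(-349\right) - 39\right) + 212633 = \left(\frac{41}{6} \left(-349\right) - 39\right) + 212633 = \left(- \frac{14309}{6} - 39\right) + 212633 = - \frac{14543}{6} + 212633 = \frac{1261255}{6}$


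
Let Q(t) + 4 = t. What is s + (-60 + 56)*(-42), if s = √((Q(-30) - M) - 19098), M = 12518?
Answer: 168 + 5*I*√1266 ≈ 168.0 + 177.9*I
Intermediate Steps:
Q(t) = -4 + t
s = 5*I*√1266 (s = √(((-4 - 30) - 1*12518) - 19098) = √((-34 - 12518) - 19098) = √(-12552 - 19098) = √(-31650) = 5*I*√1266 ≈ 177.9*I)
s + (-60 + 56)*(-42) = 5*I*√1266 + (-60 + 56)*(-42) = 5*I*√1266 - 4*(-42) = 5*I*√1266 + 168 = 168 + 5*I*√1266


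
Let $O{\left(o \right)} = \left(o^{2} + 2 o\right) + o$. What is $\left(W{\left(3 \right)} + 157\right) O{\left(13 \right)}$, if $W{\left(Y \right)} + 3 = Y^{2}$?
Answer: $33904$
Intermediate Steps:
$W{\left(Y \right)} = -3 + Y^{2}$
$O{\left(o \right)} = o^{2} + 3 o$
$\left(W{\left(3 \right)} + 157\right) O{\left(13 \right)} = \left(\left(-3 + 3^{2}\right) + 157\right) 13 \left(3 + 13\right) = \left(\left(-3 + 9\right) + 157\right) 13 \cdot 16 = \left(6 + 157\right) 208 = 163 \cdot 208 = 33904$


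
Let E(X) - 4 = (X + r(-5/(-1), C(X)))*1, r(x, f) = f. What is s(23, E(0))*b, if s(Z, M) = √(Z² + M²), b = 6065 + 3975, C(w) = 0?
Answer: 10040*√545 ≈ 2.3439e+5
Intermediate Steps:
E(X) = 4 + X (E(X) = 4 + (X + 0)*1 = 4 + X*1 = 4 + X)
b = 10040
s(Z, M) = √(M² + Z²)
s(23, E(0))*b = √((4 + 0)² + 23²)*10040 = √(4² + 529)*10040 = √(16 + 529)*10040 = √545*10040 = 10040*√545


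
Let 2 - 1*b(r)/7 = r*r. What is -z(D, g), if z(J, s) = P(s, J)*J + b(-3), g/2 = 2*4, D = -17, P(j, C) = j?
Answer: 321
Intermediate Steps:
b(r) = 14 - 7*r**2 (b(r) = 14 - 7*r*r = 14 - 7*r**2)
g = 16 (g = 2*(2*4) = 2*8 = 16)
z(J, s) = -49 + J*s (z(J, s) = s*J + (14 - 7*(-3)**2) = J*s + (14 - 7*9) = J*s + (14 - 63) = J*s - 49 = -49 + J*s)
-z(D, g) = -(-49 - 17*16) = -(-49 - 272) = -1*(-321) = 321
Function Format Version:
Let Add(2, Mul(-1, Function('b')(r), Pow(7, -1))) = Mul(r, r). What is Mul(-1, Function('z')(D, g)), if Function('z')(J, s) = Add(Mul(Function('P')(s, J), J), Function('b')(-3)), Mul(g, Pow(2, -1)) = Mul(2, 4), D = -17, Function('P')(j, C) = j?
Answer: 321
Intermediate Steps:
Function('b')(r) = Add(14, Mul(-7, Pow(r, 2))) (Function('b')(r) = Add(14, Mul(-7, Mul(r, r))) = Add(14, Mul(-7, Pow(r, 2))))
g = 16 (g = Mul(2, Mul(2, 4)) = Mul(2, 8) = 16)
Function('z')(J, s) = Add(-49, Mul(J, s)) (Function('z')(J, s) = Add(Mul(s, J), Add(14, Mul(-7, Pow(-3, 2)))) = Add(Mul(J, s), Add(14, Mul(-7, 9))) = Add(Mul(J, s), Add(14, -63)) = Add(Mul(J, s), -49) = Add(-49, Mul(J, s)))
Mul(-1, Function('z')(D, g)) = Mul(-1, Add(-49, Mul(-17, 16))) = Mul(-1, Add(-49, -272)) = Mul(-1, -321) = 321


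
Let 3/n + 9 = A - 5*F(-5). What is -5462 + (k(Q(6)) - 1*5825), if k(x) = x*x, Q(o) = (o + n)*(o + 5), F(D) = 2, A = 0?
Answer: -2583766/361 ≈ -7157.3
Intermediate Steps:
n = -3/19 (n = 3/(-9 + (0 - 5*2)) = 3/(-9 + (0 - 10)) = 3/(-9 - 10) = 3/(-19) = 3*(-1/19) = -3/19 ≈ -0.15789)
Q(o) = (5 + o)*(-3/19 + o) (Q(o) = (o - 3/19)*(o + 5) = (-3/19 + o)*(5 + o) = (5 + o)*(-3/19 + o))
k(x) = x²
-5462 + (k(Q(6)) - 1*5825) = -5462 + ((-15/19 + 6² + (92/19)*6)² - 1*5825) = -5462 + ((-15/19 + 36 + 552/19)² - 5825) = -5462 + ((1221/19)² - 5825) = -5462 + (1490841/361 - 5825) = -5462 - 611984/361 = -2583766/361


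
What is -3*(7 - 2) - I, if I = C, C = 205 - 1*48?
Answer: -172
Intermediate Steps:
C = 157 (C = 205 - 48 = 157)
I = 157
-3*(7 - 2) - I = -3*(7 - 2) - 1*157 = -3*5 - 157 = -15 - 157 = -172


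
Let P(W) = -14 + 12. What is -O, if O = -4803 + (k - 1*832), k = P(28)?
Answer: 5637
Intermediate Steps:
P(W) = -2
k = -2
O = -5637 (O = -4803 + (-2 - 1*832) = -4803 + (-2 - 832) = -4803 - 834 = -5637)
-O = -1*(-5637) = 5637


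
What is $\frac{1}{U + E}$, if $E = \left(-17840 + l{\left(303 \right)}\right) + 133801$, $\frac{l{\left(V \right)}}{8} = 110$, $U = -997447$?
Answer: $- \frac{1}{880606} \approx -1.1356 \cdot 10^{-6}$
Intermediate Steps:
$l{\left(V \right)} = 880$ ($l{\left(V \right)} = 8 \cdot 110 = 880$)
$E = 116841$ ($E = \left(-17840 + 880\right) + 133801 = -16960 + 133801 = 116841$)
$\frac{1}{U + E} = \frac{1}{-997447 + 116841} = \frac{1}{-880606} = - \frac{1}{880606}$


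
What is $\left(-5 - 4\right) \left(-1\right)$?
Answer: $9$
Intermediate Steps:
$\left(-5 - 4\right) \left(-1\right) = \left(-9\right) \left(-1\right) = 9$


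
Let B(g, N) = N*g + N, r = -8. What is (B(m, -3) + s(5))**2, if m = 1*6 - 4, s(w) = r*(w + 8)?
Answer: 12769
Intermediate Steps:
s(w) = -64 - 8*w (s(w) = -8*(w + 8) = -8*(8 + w) = -64 - 8*w)
m = 2 (m = 6 - 4 = 2)
B(g, N) = N + N*g
(B(m, -3) + s(5))**2 = (-3*(1 + 2) + (-64 - 8*5))**2 = (-3*3 + (-64 - 40))**2 = (-9 - 104)**2 = (-113)**2 = 12769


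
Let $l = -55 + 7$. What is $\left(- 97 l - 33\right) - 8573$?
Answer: $-3950$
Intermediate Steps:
$l = -48$
$\left(- 97 l - 33\right) - 8573 = \left(\left(-97\right) \left(-48\right) - 33\right) - 8573 = \left(4656 - 33\right) - 8573 = 4623 - 8573 = -3950$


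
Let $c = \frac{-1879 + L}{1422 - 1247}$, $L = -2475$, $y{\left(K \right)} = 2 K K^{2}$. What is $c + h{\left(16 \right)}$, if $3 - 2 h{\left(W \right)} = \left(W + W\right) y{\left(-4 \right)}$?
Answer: $\frac{101231}{50} \approx 2024.6$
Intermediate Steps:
$y{\left(K \right)} = 2 K^{3}$
$h{\left(W \right)} = \frac{3}{2} + 128 W$ ($h{\left(W \right)} = \frac{3}{2} - \frac{\left(W + W\right) 2 \left(-4\right)^{3}}{2} = \frac{3}{2} - \frac{2 W 2 \left(-64\right)}{2} = \frac{3}{2} - \frac{2 W \left(-128\right)}{2} = \frac{3}{2} - \frac{\left(-256\right) W}{2} = \frac{3}{2} + 128 W$)
$c = - \frac{622}{25}$ ($c = \frac{-1879 - 2475}{1422 - 1247} = - \frac{4354}{175} = \left(-4354\right) \frac{1}{175} = - \frac{622}{25} \approx -24.88$)
$c + h{\left(16 \right)} = - \frac{622}{25} + \left(\frac{3}{2} + 128 \cdot 16\right) = - \frac{622}{25} + \left(\frac{3}{2} + 2048\right) = - \frac{622}{25} + \frac{4099}{2} = \frac{101231}{50}$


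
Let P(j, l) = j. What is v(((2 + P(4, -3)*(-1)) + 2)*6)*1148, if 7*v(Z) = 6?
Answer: 984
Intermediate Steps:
v(Z) = 6/7 (v(Z) = (1/7)*6 = 6/7)
v(((2 + P(4, -3)*(-1)) + 2)*6)*1148 = (6/7)*1148 = 984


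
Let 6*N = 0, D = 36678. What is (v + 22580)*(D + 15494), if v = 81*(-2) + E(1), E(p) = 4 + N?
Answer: 1169800584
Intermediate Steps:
N = 0 (N = (1/6)*0 = 0)
E(p) = 4 (E(p) = 4 + 0 = 4)
v = -158 (v = 81*(-2) + 4 = -162 + 4 = -158)
(v + 22580)*(D + 15494) = (-158 + 22580)*(36678 + 15494) = 22422*52172 = 1169800584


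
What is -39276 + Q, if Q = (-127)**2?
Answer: -23147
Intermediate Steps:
Q = 16129
-39276 + Q = -39276 + 16129 = -23147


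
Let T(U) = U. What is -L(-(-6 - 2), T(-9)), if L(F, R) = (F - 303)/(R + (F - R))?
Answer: 295/8 ≈ 36.875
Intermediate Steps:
L(F, R) = (-303 + F)/F
-L(-(-6 - 2), T(-9)) = -(-303 - (-6 - 2))/((-(-6 - 2))) = -(-303 - 1*(-8))/((-1*(-8))) = -(-303 + 8)/8 = -(-295)/8 = -1*(-295/8) = 295/8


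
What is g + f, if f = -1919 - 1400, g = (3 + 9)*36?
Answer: -2887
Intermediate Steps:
g = 432 (g = 12*36 = 432)
f = -3319
g + f = 432 - 3319 = -2887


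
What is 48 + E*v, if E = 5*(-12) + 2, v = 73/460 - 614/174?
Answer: 167989/690 ≈ 243.46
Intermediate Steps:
v = -134869/40020 (v = 73*(1/460) - 614*1/174 = 73/460 - 307/87 = -134869/40020 ≈ -3.3700)
E = -58 (E = -60 + 2 = -58)
48 + E*v = 48 - 58*(-134869/40020) = 48 + 134869/690 = 167989/690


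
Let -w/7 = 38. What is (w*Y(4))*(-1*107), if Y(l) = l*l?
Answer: 455392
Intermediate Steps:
w = -266 (w = -7*38 = -266)
Y(l) = l**2
(w*Y(4))*(-1*107) = (-266*4**2)*(-1*107) = -266*16*(-107) = -4256*(-107) = 455392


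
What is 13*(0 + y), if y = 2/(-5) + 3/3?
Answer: 39/5 ≈ 7.8000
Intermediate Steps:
y = ⅗ (y = 2*(-⅕) + 3*(⅓) = -⅖ + 1 = ⅗ ≈ 0.60000)
13*(0 + y) = 13*(0 + ⅗) = 13*(⅗) = 39/5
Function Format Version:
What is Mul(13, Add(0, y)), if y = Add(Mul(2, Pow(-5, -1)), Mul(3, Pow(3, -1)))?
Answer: Rational(39, 5) ≈ 7.8000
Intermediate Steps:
y = Rational(3, 5) (y = Add(Mul(2, Rational(-1, 5)), Mul(3, Rational(1, 3))) = Add(Rational(-2, 5), 1) = Rational(3, 5) ≈ 0.60000)
Mul(13, Add(0, y)) = Mul(13, Add(0, Rational(3, 5))) = Mul(13, Rational(3, 5)) = Rational(39, 5)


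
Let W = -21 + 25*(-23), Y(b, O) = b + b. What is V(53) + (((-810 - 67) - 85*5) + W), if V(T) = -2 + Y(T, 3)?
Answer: -1794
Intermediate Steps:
Y(b, O) = 2*b
W = -596 (W = -21 - 575 = -596)
V(T) = -2 + 2*T
V(53) + (((-810 - 67) - 85*5) + W) = (-2 + 2*53) + (((-810 - 67) - 85*5) - 596) = (-2 + 106) + ((-877 - 425) - 596) = 104 + (-1302 - 596) = 104 - 1898 = -1794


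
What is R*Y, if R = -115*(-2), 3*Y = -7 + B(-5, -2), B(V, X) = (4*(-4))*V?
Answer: 16790/3 ≈ 5596.7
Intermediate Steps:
B(V, X) = -16*V
Y = 73/3 (Y = (-7 - 16*(-5))/3 = (-7 + 80)/3 = (1/3)*73 = 73/3 ≈ 24.333)
R = 230
R*Y = 230*(73/3) = 16790/3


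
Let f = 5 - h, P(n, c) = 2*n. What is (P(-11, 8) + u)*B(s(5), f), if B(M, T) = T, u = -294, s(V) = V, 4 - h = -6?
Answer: 1580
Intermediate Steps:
h = 10 (h = 4 - 1*(-6) = 4 + 6 = 10)
f = -5 (f = 5 - 1*10 = 5 - 10 = -5)
(P(-11, 8) + u)*B(s(5), f) = (2*(-11) - 294)*(-5) = (-22 - 294)*(-5) = -316*(-5) = 1580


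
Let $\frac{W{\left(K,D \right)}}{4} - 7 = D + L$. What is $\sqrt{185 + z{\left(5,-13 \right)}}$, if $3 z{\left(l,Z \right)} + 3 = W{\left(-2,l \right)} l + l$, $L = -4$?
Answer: $\sqrt{239} \approx 15.46$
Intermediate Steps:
$W{\left(K,D \right)} = 12 + 4 D$ ($W{\left(K,D \right)} = 28 + 4 \left(D - 4\right) = 28 + 4 \left(-4 + D\right) = 28 + \left(-16 + 4 D\right) = 12 + 4 D$)
$z{\left(l,Z \right)} = -1 + \frac{l}{3} + \frac{l \left(12 + 4 l\right)}{3}$ ($z{\left(l,Z \right)} = -1 + \frac{\left(12 + 4 l\right) l + l}{3} = -1 + \frac{l \left(12 + 4 l\right) + l}{3} = -1 + \frac{l + l \left(12 + 4 l\right)}{3} = -1 + \left(\frac{l}{3} + \frac{l \left(12 + 4 l\right)}{3}\right) = -1 + \frac{l}{3} + \frac{l \left(12 + 4 l\right)}{3}$)
$\sqrt{185 + z{\left(5,-13 \right)}} = \sqrt{185 + \left(-1 + \frac{1}{3} \cdot 5 + \frac{4}{3} \cdot 5 \left(3 + 5\right)\right)} = \sqrt{185 + \left(-1 + \frac{5}{3} + \frac{4}{3} \cdot 5 \cdot 8\right)} = \sqrt{185 + \left(-1 + \frac{5}{3} + \frac{160}{3}\right)} = \sqrt{185 + 54} = \sqrt{239}$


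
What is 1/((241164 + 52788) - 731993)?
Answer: -1/438041 ≈ -2.2829e-6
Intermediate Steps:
1/((241164 + 52788) - 731993) = 1/(293952 - 731993) = 1/(-438041) = -1/438041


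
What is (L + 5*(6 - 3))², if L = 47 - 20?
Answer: 1764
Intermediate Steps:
L = 27
(L + 5*(6 - 3))² = (27 + 5*(6 - 3))² = (27 + 5*3)² = (27 + 15)² = 42² = 1764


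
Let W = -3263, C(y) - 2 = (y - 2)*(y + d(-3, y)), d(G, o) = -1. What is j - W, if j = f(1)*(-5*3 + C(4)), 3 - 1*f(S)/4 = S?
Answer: 3207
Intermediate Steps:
f(S) = 12 - 4*S
C(y) = 2 + (-1 + y)*(-2 + y) (C(y) = 2 + (y - 2)*(y - 1) = 2 + (-2 + y)*(-1 + y) = 2 + (-1 + y)*(-2 + y))
j = -56 (j = (12 - 4*1)*(-5*3 + (4 + 4**2 - 3*4)) = (12 - 4)*(-15 + (4 + 16 - 12)) = 8*(-15 + 8) = 8*(-7) = -56)
j - W = -56 - 1*(-3263) = -56 + 3263 = 3207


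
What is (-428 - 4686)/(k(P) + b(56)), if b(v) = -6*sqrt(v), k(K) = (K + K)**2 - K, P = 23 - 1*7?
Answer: -2557/503 - 2557*sqrt(14)/42252 ≈ -5.3099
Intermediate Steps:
P = 16 (P = 23 - 7 = 16)
k(K) = -K + 4*K**2 (k(K) = (2*K)**2 - K = 4*K**2 - K = -K + 4*K**2)
(-428 - 4686)/(k(P) + b(56)) = (-428 - 4686)/(16*(-1 + 4*16) - 12*sqrt(14)) = -5114/(16*(-1 + 64) - 12*sqrt(14)) = -5114/(16*63 - 12*sqrt(14)) = -5114/(1008 - 12*sqrt(14))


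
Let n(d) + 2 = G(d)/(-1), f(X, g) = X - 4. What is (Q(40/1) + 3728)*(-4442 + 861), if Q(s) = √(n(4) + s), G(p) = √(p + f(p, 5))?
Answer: -13371454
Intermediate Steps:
f(X, g) = -4 + X
G(p) = √(-4 + 2*p) (G(p) = √(p + (-4 + p)) = √(-4 + 2*p))
n(d) = -2 - √(-4 + 2*d) (n(d) = -2 + √(-4 + 2*d)/(-1) = -2 + √(-4 + 2*d)*(-1) = -2 - √(-4 + 2*d))
Q(s) = √(-4 + s) (Q(s) = √((-2 - √(-4 + 2*4)) + s) = √((-2 - √(-4 + 8)) + s) = √((-2 - √4) + s) = √((-2 - 1*2) + s) = √((-2 - 2) + s) = √(-4 + s))
(Q(40/1) + 3728)*(-4442 + 861) = (√(-4 + 40/1) + 3728)*(-4442 + 861) = (√(-4 + 40*1) + 3728)*(-3581) = (√(-4 + 40) + 3728)*(-3581) = (√36 + 3728)*(-3581) = (6 + 3728)*(-3581) = 3734*(-3581) = -13371454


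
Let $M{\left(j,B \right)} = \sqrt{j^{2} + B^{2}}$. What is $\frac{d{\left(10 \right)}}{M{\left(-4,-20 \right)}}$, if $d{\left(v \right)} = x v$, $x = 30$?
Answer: $\frac{75 \sqrt{26}}{26} \approx 14.709$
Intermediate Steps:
$M{\left(j,B \right)} = \sqrt{B^{2} + j^{2}}$
$d{\left(v \right)} = 30 v$
$\frac{d{\left(10 \right)}}{M{\left(-4,-20 \right)}} = \frac{30 \cdot 10}{\sqrt{\left(-20\right)^{2} + \left(-4\right)^{2}}} = \frac{300}{\sqrt{400 + 16}} = \frac{300}{\sqrt{416}} = \frac{300}{4 \sqrt{26}} = 300 \frac{\sqrt{26}}{104} = \frac{75 \sqrt{26}}{26}$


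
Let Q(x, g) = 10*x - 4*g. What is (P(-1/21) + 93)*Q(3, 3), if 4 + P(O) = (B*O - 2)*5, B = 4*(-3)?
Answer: 10314/7 ≈ 1473.4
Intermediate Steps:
B = -12
Q(x, g) = -4*g + 10*x
P(O) = -14 - 60*O (P(O) = -4 + (-12*O - 2)*5 = -4 + (-2 - 12*O)*5 = -4 + (-10 - 60*O) = -14 - 60*O)
(P(-1/21) + 93)*Q(3, 3) = ((-14 - (-60)/21) + 93)*(-4*3 + 10*3) = ((-14 - (-60)/21) + 93)*(-12 + 30) = ((-14 - 60*(-1/21)) + 93)*18 = ((-14 + 20/7) + 93)*18 = (-78/7 + 93)*18 = (573/7)*18 = 10314/7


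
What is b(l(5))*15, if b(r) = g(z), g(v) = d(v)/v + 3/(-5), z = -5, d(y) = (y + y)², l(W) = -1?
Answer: -309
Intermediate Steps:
d(y) = 4*y² (d(y) = (2*y)² = 4*y²)
g(v) = -⅗ + 4*v (g(v) = (4*v²)/v + 3/(-5) = 4*v + 3*(-⅕) = 4*v - ⅗ = -⅗ + 4*v)
b(r) = -103/5 (b(r) = -⅗ + 4*(-5) = -⅗ - 20 = -103/5)
b(l(5))*15 = -103/5*15 = -309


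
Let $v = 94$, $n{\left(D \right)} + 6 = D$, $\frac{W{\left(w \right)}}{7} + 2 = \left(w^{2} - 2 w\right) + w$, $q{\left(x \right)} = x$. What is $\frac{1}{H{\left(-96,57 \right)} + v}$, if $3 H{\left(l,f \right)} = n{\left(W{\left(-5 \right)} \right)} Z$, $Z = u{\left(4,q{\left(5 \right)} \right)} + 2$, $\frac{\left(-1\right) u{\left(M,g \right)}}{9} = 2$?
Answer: $- \frac{3}{2758} \approx -0.0010877$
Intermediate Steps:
$W{\left(w \right)} = -14 - 7 w + 7 w^{2}$ ($W{\left(w \right)} = -14 + 7 \left(\left(w^{2} - 2 w\right) + w\right) = -14 + 7 \left(w^{2} - w\right) = -14 + \left(- 7 w + 7 w^{2}\right) = -14 - 7 w + 7 w^{2}$)
$u{\left(M,g \right)} = -18$ ($u{\left(M,g \right)} = \left(-9\right) 2 = -18$)
$n{\left(D \right)} = -6 + D$
$Z = -16$ ($Z = -18 + 2 = -16$)
$H{\left(l,f \right)} = - \frac{3040}{3}$ ($H{\left(l,f \right)} = \frac{\left(-6 - \left(-21 - 175\right)\right) \left(-16\right)}{3} = \frac{\left(-6 + \left(-14 + 35 + 7 \cdot 25\right)\right) \left(-16\right)}{3} = \frac{\left(-6 + \left(-14 + 35 + 175\right)\right) \left(-16\right)}{3} = \frac{\left(-6 + 196\right) \left(-16\right)}{3} = \frac{190 \left(-16\right)}{3} = \frac{1}{3} \left(-3040\right) = - \frac{3040}{3}$)
$\frac{1}{H{\left(-96,57 \right)} + v} = \frac{1}{- \frac{3040}{3} + 94} = \frac{1}{- \frac{2758}{3}} = - \frac{3}{2758}$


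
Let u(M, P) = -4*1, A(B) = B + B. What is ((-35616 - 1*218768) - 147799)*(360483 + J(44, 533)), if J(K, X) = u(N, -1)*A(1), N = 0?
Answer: -144976916925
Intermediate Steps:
A(B) = 2*B
u(M, P) = -4
J(K, X) = -8
((-35616 - 1*218768) - 147799)*(360483 + J(44, 533)) = ((-35616 - 1*218768) - 147799)*(360483 - 8) = ((-35616 - 218768) - 147799)*360475 = (-254384 - 147799)*360475 = -402183*360475 = -144976916925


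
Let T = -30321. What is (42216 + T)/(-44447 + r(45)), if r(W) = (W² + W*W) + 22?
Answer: -2379/8075 ≈ -0.29461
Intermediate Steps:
r(W) = 22 + 2*W² (r(W) = (W² + W²) + 22 = 2*W² + 22 = 22 + 2*W²)
(42216 + T)/(-44447 + r(45)) = (42216 - 30321)/(-44447 + (22 + 2*45²)) = 11895/(-44447 + (22 + 2*2025)) = 11895/(-44447 + (22 + 4050)) = 11895/(-44447 + 4072) = 11895/(-40375) = 11895*(-1/40375) = -2379/8075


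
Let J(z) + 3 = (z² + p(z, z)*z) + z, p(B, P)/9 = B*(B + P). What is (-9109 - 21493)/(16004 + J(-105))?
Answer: 30602/20810329 ≈ 0.0014705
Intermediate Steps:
p(B, P) = 9*B*(B + P) (p(B, P) = 9*(B*(B + P)) = 9*B*(B + P))
J(z) = -3 + z + z² + 18*z³ (J(z) = -3 + ((z² + (9*z*(z + z))*z) + z) = -3 + ((z² + (9*z*(2*z))*z) + z) = -3 + ((z² + (18*z²)*z) + z) = -3 + ((z² + 18*z³) + z) = -3 + (z + z² + 18*z³) = -3 + z + z² + 18*z³)
(-9109 - 21493)/(16004 + J(-105)) = (-9109 - 21493)/(16004 + (-3 - 105 + (-105)² + 18*(-105)³)) = -30602/(16004 + (-3 - 105 + 11025 + 18*(-1157625))) = -30602/(16004 + (-3 - 105 + 11025 - 20837250)) = -30602/(16004 - 20826333) = -30602/(-20810329) = -30602*(-1/20810329) = 30602/20810329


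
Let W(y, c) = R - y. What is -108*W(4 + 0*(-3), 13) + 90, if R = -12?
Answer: 1818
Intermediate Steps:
W(y, c) = -12 - y
-108*W(4 + 0*(-3), 13) + 90 = -108*(-12 - (4 + 0*(-3))) + 90 = -108*(-12 - (4 + 0)) + 90 = -108*(-12 - 1*4) + 90 = -108*(-12 - 4) + 90 = -108*(-16) + 90 = 1728 + 90 = 1818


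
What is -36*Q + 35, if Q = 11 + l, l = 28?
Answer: -1369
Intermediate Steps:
Q = 39 (Q = 11 + 28 = 39)
-36*Q + 35 = -36*39 + 35 = -1404 + 35 = -1369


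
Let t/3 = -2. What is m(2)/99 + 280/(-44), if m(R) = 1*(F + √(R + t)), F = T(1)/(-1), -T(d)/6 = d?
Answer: -208/33 + 2*I/99 ≈ -6.303 + 0.020202*I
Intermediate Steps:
t = -6 (t = 3*(-2) = -6)
T(d) = -6*d
F = 6 (F = -6*1/(-1) = -6*(-1) = 6)
m(R) = 6 + √(-6 + R) (m(R) = 1*(6 + √(R - 6)) = 1*(6 + √(-6 + R)) = 6 + √(-6 + R))
m(2)/99 + 280/(-44) = (6 + √(-6 + 2))/99 + 280/(-44) = (6 + √(-4))*(1/99) + 280*(-1/44) = (6 + 2*I)*(1/99) - 70/11 = (2/33 + 2*I/99) - 70/11 = -208/33 + 2*I/99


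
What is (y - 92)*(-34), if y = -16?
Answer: 3672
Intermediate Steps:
(y - 92)*(-34) = (-16 - 92)*(-34) = -108*(-34) = 3672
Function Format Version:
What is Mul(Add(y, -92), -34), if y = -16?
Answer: 3672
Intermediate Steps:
Mul(Add(y, -92), -34) = Mul(Add(-16, -92), -34) = Mul(-108, -34) = 3672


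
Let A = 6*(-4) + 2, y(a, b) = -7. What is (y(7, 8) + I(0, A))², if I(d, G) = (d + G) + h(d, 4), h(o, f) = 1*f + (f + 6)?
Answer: 225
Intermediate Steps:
A = -22 (A = -24 + 2 = -22)
h(o, f) = 6 + 2*f (h(o, f) = f + (6 + f) = 6 + 2*f)
I(d, G) = 14 + G + d (I(d, G) = (d + G) + (6 + 2*4) = (G + d) + (6 + 8) = (G + d) + 14 = 14 + G + d)
(y(7, 8) + I(0, A))² = (-7 + (14 - 22 + 0))² = (-7 - 8)² = (-15)² = 225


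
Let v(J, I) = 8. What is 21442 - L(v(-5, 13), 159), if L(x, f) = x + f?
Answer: 21275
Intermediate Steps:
L(x, f) = f + x
21442 - L(v(-5, 13), 159) = 21442 - (159 + 8) = 21442 - 1*167 = 21442 - 167 = 21275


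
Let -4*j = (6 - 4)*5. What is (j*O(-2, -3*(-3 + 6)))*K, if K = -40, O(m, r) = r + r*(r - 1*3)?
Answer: 9900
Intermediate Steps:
j = -5/2 (j = -(6 - 4)*5/4 = -5/2 ≈ -2.5000)
O(m, r) = r + r*(-3 + r) (O(m, r) = r + r*(r - 3) = r + r*(-3 + r))
(j*O(-2, -3*(-3 + 6)))*K = -5*(-3*(-3 + 6))*(-2 - 3*(-3 + 6))/2*(-40) = -5*(-3*3)*(-2 - 3*3)/2*(-40) = -(-45)*(-2 - 9)/2*(-40) = -(-45)*(-11)/2*(-40) = -5/2*99*(-40) = -495/2*(-40) = 9900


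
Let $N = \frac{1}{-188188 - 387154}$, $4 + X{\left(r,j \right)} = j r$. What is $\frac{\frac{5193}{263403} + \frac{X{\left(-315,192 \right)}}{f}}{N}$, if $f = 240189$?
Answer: $\frac{938725806516850}{7029611463} \approx 1.3354 \cdot 10^{5}$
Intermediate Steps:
$X{\left(r,j \right)} = -4 + j r$
$N = - \frac{1}{575342}$ ($N = \frac{1}{-575342} = - \frac{1}{575342} \approx -1.7381 \cdot 10^{-6}$)
$\frac{\frac{5193}{263403} + \frac{X{\left(-315,192 \right)}}{f}}{N} = \frac{\frac{5193}{263403} + \frac{-4 + 192 \left(-315\right)}{240189}}{- \frac{1}{575342}} = \left(5193 \cdot \frac{1}{263403} + \left(-4 - 60480\right) \frac{1}{240189}\right) \left(-575342\right) = \left(\frac{577}{29267} - \frac{60484}{240189}\right) \left(-575342\right) = \left(- \frac{1631596175}{7029611463}\right) \left(-575342\right) = \frac{938725806516850}{7029611463}$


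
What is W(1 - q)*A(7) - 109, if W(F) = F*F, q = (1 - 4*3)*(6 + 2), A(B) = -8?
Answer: -63477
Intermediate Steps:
q = -88 (q = (1 - 12)*8 = -11*8 = -88)
W(F) = F²
W(1 - q)*A(7) - 109 = (1 - 1*(-88))²*(-8) - 109 = (1 + 88)²*(-8) - 109 = 89²*(-8) - 109 = 7921*(-8) - 109 = -63368 - 109 = -63477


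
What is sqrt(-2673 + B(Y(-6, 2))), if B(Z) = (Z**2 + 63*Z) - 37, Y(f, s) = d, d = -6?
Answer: 2*I*sqrt(763) ≈ 55.245*I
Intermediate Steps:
Y(f, s) = -6
B(Z) = -37 + Z**2 + 63*Z
sqrt(-2673 + B(Y(-6, 2))) = sqrt(-2673 + (-37 + (-6)**2 + 63*(-6))) = sqrt(-2673 + (-37 + 36 - 378)) = sqrt(-2673 - 379) = sqrt(-3052) = 2*I*sqrt(763)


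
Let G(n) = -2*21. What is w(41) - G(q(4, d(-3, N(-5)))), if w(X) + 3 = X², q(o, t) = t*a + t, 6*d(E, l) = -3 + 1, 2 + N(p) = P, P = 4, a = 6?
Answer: 1720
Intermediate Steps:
N(p) = 2 (N(p) = -2 + 4 = 2)
d(E, l) = -⅓ (d(E, l) = (-3 + 1)/6 = (⅙)*(-2) = -⅓)
q(o, t) = 7*t (q(o, t) = t*6 + t = 6*t + t = 7*t)
w(X) = -3 + X²
G(n) = -42
w(41) - G(q(4, d(-3, N(-5)))) = (-3 + 41²) - 1*(-42) = (-3 + 1681) + 42 = 1678 + 42 = 1720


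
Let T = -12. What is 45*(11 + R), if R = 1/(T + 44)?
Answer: 15885/32 ≈ 496.41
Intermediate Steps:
R = 1/32 (R = 1/(-12 + 44) = 1/32 ≈ 0.031250)
45*(11 + R) = 45*(11 + 1/32) = 45*(353/32) = 15885/32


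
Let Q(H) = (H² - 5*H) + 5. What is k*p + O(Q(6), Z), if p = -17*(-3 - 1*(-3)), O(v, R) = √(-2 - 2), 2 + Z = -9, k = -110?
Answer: 2*I ≈ 2.0*I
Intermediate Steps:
Q(H) = 5 + H² - 5*H
Z = -11 (Z = -2 - 9 = -11)
O(v, R) = 2*I (O(v, R) = √(-4) = 2*I)
p = 0 (p = -17*(-3 + 3) = -17*0 = 0)
k*p + O(Q(6), Z) = -110*0 + 2*I = 0 + 2*I = 2*I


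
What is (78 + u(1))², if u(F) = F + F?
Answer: 6400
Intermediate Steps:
u(F) = 2*F
(78 + u(1))² = (78 + 2*1)² = (78 + 2)² = 80² = 6400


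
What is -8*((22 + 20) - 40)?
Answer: -16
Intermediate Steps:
-8*((22 + 20) - 40) = -8*(42 - 40) = -8*2 = -16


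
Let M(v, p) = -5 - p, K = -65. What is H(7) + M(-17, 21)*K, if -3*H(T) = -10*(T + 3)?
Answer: 5170/3 ≈ 1723.3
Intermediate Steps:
H(T) = 10 + 10*T/3 (H(T) = -(-10)*(T + 3)/3 = -(-10)*(3 + T)/3 = -(-30 - 10*T)/3 = 10 + 10*T/3)
H(7) + M(-17, 21)*K = (10 + (10/3)*7) + (-5 - 1*21)*(-65) = (10 + 70/3) + (-5 - 21)*(-65) = 100/3 - 26*(-65) = 100/3 + 1690 = 5170/3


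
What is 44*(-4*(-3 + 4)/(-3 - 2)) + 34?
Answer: 346/5 ≈ 69.200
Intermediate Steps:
44*(-4*(-3 + 4)/(-3 - 2)) + 34 = 44*(-4/(-5)) + 34 = 44*(-4*(-1)/5) + 34 = 44*(-4*(-1/5)) + 34 = 44*(4/5) + 34 = 176/5 + 34 = 346/5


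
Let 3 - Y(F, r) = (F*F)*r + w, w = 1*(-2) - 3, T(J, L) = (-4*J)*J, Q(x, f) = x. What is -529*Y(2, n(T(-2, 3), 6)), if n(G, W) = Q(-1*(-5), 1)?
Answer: 6348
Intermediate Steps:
T(J, L) = -4*J²
w = -5 (w = -2 - 3 = -5)
n(G, W) = 5 (n(G, W) = -1*(-5) = 5)
Y(F, r) = 8 - r*F² (Y(F, r) = 3 - ((F*F)*r - 5) = 3 - (F²*r - 5) = 3 - (r*F² - 5) = 3 - (-5 + r*F²) = 3 + (5 - r*F²) = 8 - r*F²)
-529*Y(2, n(T(-2, 3), 6)) = -529*(8 - 1*5*2²) = -529*(8 - 1*5*4) = -529*(8 - 20) = -529*(-12) = 6348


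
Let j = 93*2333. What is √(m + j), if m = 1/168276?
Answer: √1535967605295705/84138 ≈ 465.80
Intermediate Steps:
j = 216969
m = 1/168276 ≈ 5.9426e-6
√(m + j) = √(1/168276 + 216969) = √(36510675445/168276) = √1535967605295705/84138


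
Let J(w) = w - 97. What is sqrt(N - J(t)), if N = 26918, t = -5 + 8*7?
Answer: 6*sqrt(749) ≈ 164.21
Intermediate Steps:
t = 51 (t = -5 + 56 = 51)
J(w) = -97 + w
sqrt(N - J(t)) = sqrt(26918 - (-97 + 51)) = sqrt(26918 - 1*(-46)) = sqrt(26918 + 46) = sqrt(26964) = 6*sqrt(749)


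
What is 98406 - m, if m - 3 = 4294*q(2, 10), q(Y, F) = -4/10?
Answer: 500603/5 ≈ 1.0012e+5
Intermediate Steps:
q(Y, F) = -2/5 (q(Y, F) = -4*1/10 = -2/5)
m = -8573/5 (m = 3 + 4294*(-2/5) = 3 - 8588/5 = -8573/5 ≈ -1714.6)
98406 - m = 98406 - 1*(-8573/5) = 98406 + 8573/5 = 500603/5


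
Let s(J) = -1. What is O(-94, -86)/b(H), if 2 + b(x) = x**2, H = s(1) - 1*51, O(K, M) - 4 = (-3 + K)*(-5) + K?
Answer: 395/2702 ≈ 0.14619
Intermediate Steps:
O(K, M) = 19 - 4*K (O(K, M) = 4 + ((-3 + K)*(-5) + K) = 4 + ((15 - 5*K) + K) = 4 + (15 - 4*K) = 19 - 4*K)
H = -52 (H = -1 - 1*51 = -1 - 51 = -52)
b(x) = -2 + x**2
O(-94, -86)/b(H) = (19 - 4*(-94))/(-2 + (-52)**2) = (19 + 376)/(-2 + 2704) = 395/2702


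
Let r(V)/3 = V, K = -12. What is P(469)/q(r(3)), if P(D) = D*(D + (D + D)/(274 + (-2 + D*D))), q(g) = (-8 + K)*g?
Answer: -9688622167/7928388 ≈ -1222.0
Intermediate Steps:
r(V) = 3*V
q(g) = -20*g (q(g) = (-8 - 12)*g = -20*g)
P(D) = D*(D + 2*D/(272 + D²)) (P(D) = D*(D + (2*D)/(274 + (-2 + D²))) = D*(D + (2*D)/(272 + D²)) = D*(D + 2*D/(272 + D²)))
P(469)/q(r(3)) = (469²*(274 + 469²)/(272 + 469²))/((-60*3)) = (219961*(274 + 219961)/(272 + 219961))/((-20*9)) = (219961*220235/220233)/(-180) = (219961*(1/220233)*220235)*(-1/180) = (48443110835/220233)*(-1/180) = -9688622167/7928388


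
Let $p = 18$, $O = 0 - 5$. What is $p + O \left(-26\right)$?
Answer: $148$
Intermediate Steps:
$O = -5$
$p + O \left(-26\right) = 18 - -130 = 18 + 130 = 148$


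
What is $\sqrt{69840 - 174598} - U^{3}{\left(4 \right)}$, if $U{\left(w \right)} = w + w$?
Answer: $-512 + i \sqrt{104758} \approx -512.0 + 323.66 i$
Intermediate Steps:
$U{\left(w \right)} = 2 w$
$\sqrt{69840 - 174598} - U^{3}{\left(4 \right)} = \sqrt{69840 - 174598} - \left(2 \cdot 4\right)^{3} = \sqrt{-104758} - 8^{3} = i \sqrt{104758} - 512 = -512 + i \sqrt{104758}$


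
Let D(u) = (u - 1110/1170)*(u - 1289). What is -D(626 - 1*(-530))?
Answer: 5991251/39 ≈ 1.5362e+5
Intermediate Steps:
D(u) = (-1289 + u)*(-37/39 + u) (D(u) = (u - 1110*1/1170)*(-1289 + u) = (u - 37/39)*(-1289 + u) = (-37/39 + u)*(-1289 + u) = (-1289 + u)*(-37/39 + u))
-D(626 - 1*(-530)) = -(47693/39 + (626 - 1*(-530))**2 - 50308*(626 - 1*(-530))/39) = -(47693/39 + (626 + 530)**2 - 50308*(626 + 530)/39) = -(47693/39 + 1156**2 - 50308/39*1156) = -(47693/39 + 1336336 - 58156048/39) = -1*(-5991251/39) = 5991251/39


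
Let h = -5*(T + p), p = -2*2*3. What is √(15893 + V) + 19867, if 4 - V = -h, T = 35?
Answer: 19867 + √15782 ≈ 19993.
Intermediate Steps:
p = -12 (p = -4*3 = -12)
h = -115 (h = -5*(35 - 12) = -5*23 = -115)
V = -111 (V = 4 - (-1)*(-115) = 4 - 1*115 = 4 - 115 = -111)
√(15893 + V) + 19867 = √(15893 - 111) + 19867 = √15782 + 19867 = 19867 + √15782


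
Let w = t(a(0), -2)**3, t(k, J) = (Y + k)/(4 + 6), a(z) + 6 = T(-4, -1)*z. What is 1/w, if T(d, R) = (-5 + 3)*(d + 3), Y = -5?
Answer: -1000/1331 ≈ -0.75132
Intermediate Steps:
T(d, R) = -6 - 2*d (T(d, R) = -2*(3 + d) = -6 - 2*d)
a(z) = -6 + 2*z (a(z) = -6 + (-6 - 2*(-4))*z = -6 + (-6 + 8)*z = -6 + 2*z)
t(k, J) = -1/2 + k/10 (t(k, J) = (-5 + k)/(4 + 6) = (-5 + k)/10 = (-5 + k)*(1/10) = -1/2 + k/10)
w = -1331/1000 (w = (-1/2 + (-6 + 2*0)/10)**3 = (-1/2 + (-6 + 0)/10)**3 = (-1/2 + (1/10)*(-6))**3 = (-1/2 - 3/5)**3 = (-11/10)**3 = -1331/1000 ≈ -1.3310)
1/w = 1/(-1331/1000) = -1000/1331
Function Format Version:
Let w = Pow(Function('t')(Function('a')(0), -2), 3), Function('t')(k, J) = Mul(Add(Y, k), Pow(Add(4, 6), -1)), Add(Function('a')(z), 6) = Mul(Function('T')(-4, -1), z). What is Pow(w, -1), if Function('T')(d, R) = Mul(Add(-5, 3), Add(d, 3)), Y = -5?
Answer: Rational(-1000, 1331) ≈ -0.75132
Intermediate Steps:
Function('T')(d, R) = Add(-6, Mul(-2, d)) (Function('T')(d, R) = Mul(-2, Add(3, d)) = Add(-6, Mul(-2, d)))
Function('a')(z) = Add(-6, Mul(2, z)) (Function('a')(z) = Add(-6, Mul(Add(-6, Mul(-2, -4)), z)) = Add(-6, Mul(Add(-6, 8), z)) = Add(-6, Mul(2, z)))
Function('t')(k, J) = Add(Rational(-1, 2), Mul(Rational(1, 10), k)) (Function('t')(k, J) = Mul(Add(-5, k), Pow(Add(4, 6), -1)) = Mul(Add(-5, k), Pow(10, -1)) = Mul(Add(-5, k), Rational(1, 10)) = Add(Rational(-1, 2), Mul(Rational(1, 10), k)))
w = Rational(-1331, 1000) (w = Pow(Add(Rational(-1, 2), Mul(Rational(1, 10), Add(-6, Mul(2, 0)))), 3) = Pow(Add(Rational(-1, 2), Mul(Rational(1, 10), Add(-6, 0))), 3) = Pow(Add(Rational(-1, 2), Mul(Rational(1, 10), -6)), 3) = Pow(Add(Rational(-1, 2), Rational(-3, 5)), 3) = Pow(Rational(-11, 10), 3) = Rational(-1331, 1000) ≈ -1.3310)
Pow(w, -1) = Pow(Rational(-1331, 1000), -1) = Rational(-1000, 1331)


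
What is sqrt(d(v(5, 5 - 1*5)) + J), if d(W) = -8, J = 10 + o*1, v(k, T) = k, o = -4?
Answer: I*sqrt(2) ≈ 1.4142*I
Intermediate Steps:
J = 6 (J = 10 - 4*1 = 10 - 4 = 6)
sqrt(d(v(5, 5 - 1*5)) + J) = sqrt(-8 + 6) = sqrt(-2) = I*sqrt(2)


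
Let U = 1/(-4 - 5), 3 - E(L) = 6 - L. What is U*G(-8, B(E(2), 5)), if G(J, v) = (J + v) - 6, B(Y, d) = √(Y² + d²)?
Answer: 14/9 - √26/9 ≈ 0.98900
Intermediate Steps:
E(L) = -3 + L (E(L) = 3 - (6 - L) = 3 + (-6 + L) = -3 + L)
U = -⅑ (U = 1/(-9) = -⅑ ≈ -0.11111)
G(J, v) = -6 + J + v
U*G(-8, B(E(2), 5)) = -(-6 - 8 + √((-3 + 2)² + 5²))/9 = -(-6 - 8 + √((-1)² + 25))/9 = -(-6 - 8 + √(1 + 25))/9 = -(-6 - 8 + √26)/9 = -(-14 + √26)/9 = 14/9 - √26/9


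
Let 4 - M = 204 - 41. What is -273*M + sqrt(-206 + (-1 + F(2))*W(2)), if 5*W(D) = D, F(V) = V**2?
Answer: 43407 + 32*I*sqrt(5)/5 ≈ 43407.0 + 14.311*I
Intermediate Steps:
W(D) = D/5
M = -159 (M = 4 - (204 - 41) = 4 - 1*163 = 4 - 163 = -159)
-273*M + sqrt(-206 + (-1 + F(2))*W(2)) = -273*(-159) + sqrt(-206 + (-1 + 2**2)*((1/5)*2)) = 43407 + sqrt(-206 + (-1 + 4)*(2/5)) = 43407 + sqrt(-206 + 3*(2/5)) = 43407 + sqrt(-206 + 6/5) = 43407 + sqrt(-1024/5) = 43407 + 32*I*sqrt(5)/5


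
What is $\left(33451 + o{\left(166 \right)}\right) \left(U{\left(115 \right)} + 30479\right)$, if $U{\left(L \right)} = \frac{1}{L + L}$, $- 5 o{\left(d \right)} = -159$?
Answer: $\frac{586800383897}{575} \approx 1.0205 \cdot 10^{9}$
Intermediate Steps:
$o{\left(d \right)} = \frac{159}{5}$ ($o{\left(d \right)} = \left(- \frac{1}{5}\right) \left(-159\right) = \frac{159}{5}$)
$U{\left(L \right)} = \frac{1}{2 L}$
$\left(33451 + o{\left(166 \right)}\right) \left(U{\left(115 \right)} + 30479\right) = \left(33451 + \frac{159}{5}\right) \left(\frac{1}{2 \cdot 115} + 30479\right) = \frac{167414 \left(\frac{1}{2} \cdot \frac{1}{115} + 30479\right)}{5} = \frac{167414 \left(\frac{1}{230} + 30479\right)}{5} = \frac{167414}{5} \cdot \frac{7010171}{230} = \frac{586800383897}{575}$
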